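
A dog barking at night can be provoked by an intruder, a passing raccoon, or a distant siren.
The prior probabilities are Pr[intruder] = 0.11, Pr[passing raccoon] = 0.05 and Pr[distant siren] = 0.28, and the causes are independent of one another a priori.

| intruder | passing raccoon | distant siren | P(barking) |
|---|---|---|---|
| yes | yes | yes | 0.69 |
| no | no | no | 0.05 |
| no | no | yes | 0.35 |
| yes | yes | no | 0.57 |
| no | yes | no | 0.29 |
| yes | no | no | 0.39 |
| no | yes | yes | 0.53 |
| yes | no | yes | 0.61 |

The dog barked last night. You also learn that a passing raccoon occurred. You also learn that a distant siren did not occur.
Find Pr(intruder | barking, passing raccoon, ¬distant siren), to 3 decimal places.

Pr(intruder | barking, passing raccoon, ¬distant siren) ≈ 0.195

Enumerate both values of intruder and weight by the priors:
  P(barking | passing raccoon, ¬distant siren) = 0.29·0.89 + 0.57·0.11
        = 0.258100 + 0.062700 = 0.320800
Configurations with intruder contribute 0.062700, so
  P(intruder | barking, passing raccoon, ¬distant siren) = 0.062700 / 0.320800 ≈ 0.195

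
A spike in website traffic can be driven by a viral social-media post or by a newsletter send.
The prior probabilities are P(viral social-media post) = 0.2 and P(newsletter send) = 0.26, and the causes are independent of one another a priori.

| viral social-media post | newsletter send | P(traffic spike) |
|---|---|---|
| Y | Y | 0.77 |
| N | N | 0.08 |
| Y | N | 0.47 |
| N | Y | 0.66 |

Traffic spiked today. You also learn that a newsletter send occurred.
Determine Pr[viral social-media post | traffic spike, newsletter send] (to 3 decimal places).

Pr[viral social-media post | traffic spike, newsletter send] ≈ 0.226

P(traffic spike | newsletter send) = 0.66×0.8 + 0.77×0.2 = 0.528000 + 0.154000 = 0.682000
The viral social-media post-present share is 0.77×0.2 = 0.154000.
So P(viral social-media post | traffic spike, newsletter send) = 0.154000/0.682000 ≈ 0.226.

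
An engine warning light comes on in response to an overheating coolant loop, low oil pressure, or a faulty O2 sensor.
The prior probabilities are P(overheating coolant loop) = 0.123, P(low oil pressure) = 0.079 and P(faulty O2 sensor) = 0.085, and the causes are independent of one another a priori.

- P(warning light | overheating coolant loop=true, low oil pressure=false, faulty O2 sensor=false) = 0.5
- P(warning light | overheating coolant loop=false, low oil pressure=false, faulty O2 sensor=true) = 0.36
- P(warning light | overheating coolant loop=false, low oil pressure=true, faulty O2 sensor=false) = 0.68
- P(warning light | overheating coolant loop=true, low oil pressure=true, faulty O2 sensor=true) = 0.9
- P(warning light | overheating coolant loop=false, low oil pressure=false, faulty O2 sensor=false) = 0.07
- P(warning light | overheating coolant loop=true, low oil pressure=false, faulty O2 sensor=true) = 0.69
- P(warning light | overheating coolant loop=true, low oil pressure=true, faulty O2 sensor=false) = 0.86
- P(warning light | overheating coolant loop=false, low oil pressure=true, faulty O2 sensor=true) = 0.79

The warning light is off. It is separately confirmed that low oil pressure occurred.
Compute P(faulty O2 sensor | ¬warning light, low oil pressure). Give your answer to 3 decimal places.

P(faulty O2 sensor | ¬warning light, low oil pressure) ≈ 0.058

P(¬warning light | low oil pressure) = 0.32·0.877·0.915 + 0.21·0.877·0.085 + 0.14·0.123·0.915 + 0.1·0.123·0.085 = 0.256786 + 0.015654 + 0.015756 + 0.001045 = 0.289241
The faulty O2 sensor-present share is 0.015654 + 0.001045 = 0.016699.
Hence the posterior is 0.016699/0.289241 ≈ 0.058.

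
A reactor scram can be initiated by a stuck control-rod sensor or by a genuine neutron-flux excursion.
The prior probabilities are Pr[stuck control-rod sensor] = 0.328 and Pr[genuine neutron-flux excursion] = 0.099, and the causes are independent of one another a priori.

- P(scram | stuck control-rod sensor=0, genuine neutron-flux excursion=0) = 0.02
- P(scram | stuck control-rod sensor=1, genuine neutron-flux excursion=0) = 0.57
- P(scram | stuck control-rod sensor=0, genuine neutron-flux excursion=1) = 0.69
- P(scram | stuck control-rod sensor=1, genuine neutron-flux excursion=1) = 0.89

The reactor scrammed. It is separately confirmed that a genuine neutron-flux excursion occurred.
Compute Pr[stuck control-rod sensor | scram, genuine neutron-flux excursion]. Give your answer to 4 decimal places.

P(scram | genuine neutron-flux excursion) = 0.69*0.672 + 0.89*0.328 = 0.463680 + 0.291920 = 0.755600
The stuck control-rod sensor-present share is 0.89*0.328 = 0.291920.
Hence the posterior is 0.291920/0.755600 ≈ 0.3863.

Pr[stuck control-rod sensor | scram, genuine neutron-flux excursion] ≈ 0.3863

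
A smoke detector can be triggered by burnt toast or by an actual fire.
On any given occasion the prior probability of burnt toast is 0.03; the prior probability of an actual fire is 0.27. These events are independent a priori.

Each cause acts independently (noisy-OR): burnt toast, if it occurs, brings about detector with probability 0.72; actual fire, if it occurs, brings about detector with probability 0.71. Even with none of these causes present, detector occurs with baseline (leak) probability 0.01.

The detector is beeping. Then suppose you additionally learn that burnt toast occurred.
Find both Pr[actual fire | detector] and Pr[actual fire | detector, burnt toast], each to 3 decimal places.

Under noisy-OR, P(detector | causes) = 1 − (1−0.01)·∏(1−qᵢ) over the active causes.
Enumerate the 4 (burnt toast, actual fire) configurations and weight by the priors:
  P(detector) = 0.01*0.97*0.73 + 0.7129*0.97*0.27 + 0.7228*0.03*0.73 + 0.919612*0.03*0.27
        = 0.007081 + 0.186709 + 0.015829 + 0.007449 = 0.217068
Keeping only the actual fire-present terms gives 0.194158, so
  P(actual fire | detector) = 0.194158 / 0.217068 ≈ 0.894

Now also conditioning on burnt toast=true:
By total probability over both values of actual fire:
  P(detector | burnt toast) = 0.7228·0.73 + 0.919612·0.27
        = 0.527644 + 0.248295 = 0.775939
Keeping only the actual fire-present terms gives 0.248295, so
  P(actual fire | detector, burnt toast) = 0.248295 / 0.775939 ≈ 0.320
The drop from 0.894 to 0.320 is the explaining-away (discounting) effect.

Pr[actual fire | detector] ≈ 0.894; Pr[actual fire | detector, burnt toast] ≈ 0.320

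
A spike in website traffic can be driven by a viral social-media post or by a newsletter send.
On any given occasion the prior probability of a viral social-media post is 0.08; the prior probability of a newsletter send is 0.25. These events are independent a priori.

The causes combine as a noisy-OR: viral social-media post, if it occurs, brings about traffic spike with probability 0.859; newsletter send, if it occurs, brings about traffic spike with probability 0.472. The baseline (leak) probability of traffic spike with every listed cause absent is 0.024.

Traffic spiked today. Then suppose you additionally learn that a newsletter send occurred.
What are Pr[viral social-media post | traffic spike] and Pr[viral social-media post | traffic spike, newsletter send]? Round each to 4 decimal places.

Under noisy-OR, P(traffic spike | causes) = 1 − (1−0.024)·∏(1−qᵢ) over the active causes.
Enumerate the 4 (viral social-media post, newsletter send) configurations and weight by the priors:
  P(traffic spike) = 0.024*0.92*0.75 + 0.484672*0.92*0.25 + 0.862384*0.08*0.75 + 0.927339*0.08*0.25
        = 0.016560 + 0.111475 + 0.051743 + 0.018547 = 0.198325
The terms with viral social-media post present sum to 0.070290, so
  P(viral social-media post | traffic spike) = 0.070290 / 0.198325 ≈ 0.3544

With the extra evidence:
Numerator (weight on configurations with viral social-media post): 0.927339*0.08 = 0.074187
Denominator P(traffic spike | newsletter send): 0.484672*0.92 + 0.927339*0.08 = 0.520085
Posterior = 0.074187 / 0.520085 ≈ 0.1426

Pr[viral social-media post | traffic spike] ≈ 0.3544; Pr[viral social-media post | traffic spike, newsletter send] ≈ 0.1426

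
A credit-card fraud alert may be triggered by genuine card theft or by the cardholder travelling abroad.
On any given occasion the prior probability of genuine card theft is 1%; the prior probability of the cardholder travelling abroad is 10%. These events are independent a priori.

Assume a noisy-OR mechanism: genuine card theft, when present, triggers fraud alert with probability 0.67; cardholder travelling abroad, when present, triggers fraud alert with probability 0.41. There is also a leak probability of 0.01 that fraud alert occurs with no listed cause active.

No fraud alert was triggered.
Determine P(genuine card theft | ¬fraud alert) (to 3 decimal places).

P(genuine card theft | ¬fraud alert) ≈ 0.003

Under noisy-OR, P(fraud alert | causes) = 1 − (1−0.01)·∏(1−qᵢ) over the active causes.
Weight on genuine card theft=true, given the evidence: 0.002940 + 0.000193 = 0.003133
Denominator P(¬fraud alert): 0.99*0.99*0.9 + 0.5841*0.99*0.1 + 0.3267*0.01*0.9 + 0.192753*0.01*0.1 = 0.943049
Posterior = 0.003133 / 0.943049 ≈ 0.003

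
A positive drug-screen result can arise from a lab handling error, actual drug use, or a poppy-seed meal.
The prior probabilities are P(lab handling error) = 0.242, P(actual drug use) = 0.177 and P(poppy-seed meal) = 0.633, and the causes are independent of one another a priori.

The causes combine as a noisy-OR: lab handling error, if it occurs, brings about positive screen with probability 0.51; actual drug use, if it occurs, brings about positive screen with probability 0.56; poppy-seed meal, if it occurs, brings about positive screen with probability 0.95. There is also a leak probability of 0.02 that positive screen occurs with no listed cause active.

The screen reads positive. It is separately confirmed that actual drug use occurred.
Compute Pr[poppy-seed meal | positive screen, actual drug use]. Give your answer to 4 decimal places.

Under noisy-OR, P(positive screen | causes) = 1 − (1−0.02)·∏(1−qᵢ) over the active causes.
Sum P(positive screen|·) weighted by the priors over the 4 (lab handling error, poppy-seed meal) configurations:
  P(positive screen | actual drug use) = 0.5688×0.758×0.367 + 0.97844×0.758×0.633 + 0.788712×0.242×0.367 + 0.989436×0.242×0.633
        = 0.158232 + 0.469469 + 0.070049 + 0.151568 = 0.849318
Keeping only the poppy-seed meal-present terms gives 0.621037, so
  P(poppy-seed meal | positive screen, actual drug use) = 0.621037 / 0.849318 ≈ 0.7312

Pr[poppy-seed meal | positive screen, actual drug use] ≈ 0.7312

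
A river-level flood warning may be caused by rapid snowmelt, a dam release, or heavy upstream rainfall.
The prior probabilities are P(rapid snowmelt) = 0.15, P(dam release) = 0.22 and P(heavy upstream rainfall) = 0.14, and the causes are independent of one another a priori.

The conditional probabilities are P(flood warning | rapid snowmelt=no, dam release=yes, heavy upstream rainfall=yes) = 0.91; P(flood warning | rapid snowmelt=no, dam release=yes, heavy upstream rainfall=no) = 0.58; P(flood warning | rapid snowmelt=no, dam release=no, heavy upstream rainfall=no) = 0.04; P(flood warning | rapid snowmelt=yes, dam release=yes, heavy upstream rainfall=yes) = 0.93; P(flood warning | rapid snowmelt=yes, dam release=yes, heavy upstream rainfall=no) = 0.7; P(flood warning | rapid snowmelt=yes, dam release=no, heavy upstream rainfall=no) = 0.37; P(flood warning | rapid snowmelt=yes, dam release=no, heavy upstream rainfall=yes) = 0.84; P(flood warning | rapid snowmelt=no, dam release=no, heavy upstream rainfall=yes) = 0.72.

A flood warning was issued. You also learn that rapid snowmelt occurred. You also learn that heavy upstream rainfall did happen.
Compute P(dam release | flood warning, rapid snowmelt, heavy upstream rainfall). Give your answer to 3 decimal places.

P(dam release | flood warning, rapid snowmelt, heavy upstream rainfall) ≈ 0.238

Enumerate both values of dam release and weight by the priors:
  P(flood warning | rapid snowmelt, heavy upstream rainfall) = 0.84×0.78 + 0.93×0.22
        = 0.655200 + 0.204600 = 0.859800
The terms with dam release present sum to 0.204600, so
  P(dam release | flood warning, rapid snowmelt, heavy upstream rainfall) = 0.204600 / 0.859800 ≈ 0.238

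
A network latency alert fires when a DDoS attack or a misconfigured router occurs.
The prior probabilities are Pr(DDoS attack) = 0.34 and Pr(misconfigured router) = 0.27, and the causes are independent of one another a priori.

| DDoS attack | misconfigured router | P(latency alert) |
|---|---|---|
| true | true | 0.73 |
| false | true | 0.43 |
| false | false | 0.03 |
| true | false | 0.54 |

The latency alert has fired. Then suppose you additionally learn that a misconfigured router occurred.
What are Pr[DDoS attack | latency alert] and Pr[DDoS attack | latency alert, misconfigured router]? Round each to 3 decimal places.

Pr[DDoS attack | latency alert] ≈ 0.688; Pr[DDoS attack | latency alert, misconfigured router] ≈ 0.467

P(latency alert) = 0.03·0.66·0.73 + 0.43·0.66·0.27 + 0.54·0.34·0.73 + 0.73·0.34·0.27 = 0.014454 + 0.076626 + 0.134028 + 0.067014 = 0.292122
Restricting to configurations with DDoS attack present: 0.134028 + 0.067014 = 0.201042.
Hence the posterior is 0.201042/0.292122 ≈ 0.688.

Now condition on the additional information:
By total probability over both values of DDoS attack:
  P(latency alert | misconfigured router) = 0.43·0.66 + 0.73·0.34
        = 0.283800 + 0.248200 = 0.532000
The terms with DDoS attack present sum to 0.248200, so
  P(DDoS attack | latency alert, misconfigured router) = 0.248200 / 0.532000 ≈ 0.467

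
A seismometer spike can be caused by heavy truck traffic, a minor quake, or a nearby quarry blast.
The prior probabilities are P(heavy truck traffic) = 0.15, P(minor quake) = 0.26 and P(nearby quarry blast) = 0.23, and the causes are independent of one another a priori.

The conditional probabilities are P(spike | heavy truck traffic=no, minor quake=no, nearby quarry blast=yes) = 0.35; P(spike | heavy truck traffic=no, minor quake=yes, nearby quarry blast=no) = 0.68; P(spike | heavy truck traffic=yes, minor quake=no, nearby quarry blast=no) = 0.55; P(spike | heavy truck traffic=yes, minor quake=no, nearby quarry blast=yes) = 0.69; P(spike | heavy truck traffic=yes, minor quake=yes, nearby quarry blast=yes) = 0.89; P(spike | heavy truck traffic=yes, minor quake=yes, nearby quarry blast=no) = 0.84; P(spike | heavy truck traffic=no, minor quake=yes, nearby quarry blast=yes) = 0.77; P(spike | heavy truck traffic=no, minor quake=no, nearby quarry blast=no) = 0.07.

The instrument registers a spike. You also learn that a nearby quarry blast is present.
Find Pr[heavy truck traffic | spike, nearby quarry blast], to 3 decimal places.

P(spike | nearby quarry blast) = 0.35*0.85*0.74 + 0.77*0.85*0.26 + 0.69*0.15*0.74 + 0.89*0.15*0.26 = 0.220150 + 0.170170 + 0.076590 + 0.034710 = 0.501620
Of this, 0.111300 comes from 0.076590 + 0.034710 (the heavy truck traffic=true cases).
So P(heavy truck traffic | spike, nearby quarry blast) = 0.111300/0.501620 ≈ 0.222.

Pr[heavy truck traffic | spike, nearby quarry blast] ≈ 0.222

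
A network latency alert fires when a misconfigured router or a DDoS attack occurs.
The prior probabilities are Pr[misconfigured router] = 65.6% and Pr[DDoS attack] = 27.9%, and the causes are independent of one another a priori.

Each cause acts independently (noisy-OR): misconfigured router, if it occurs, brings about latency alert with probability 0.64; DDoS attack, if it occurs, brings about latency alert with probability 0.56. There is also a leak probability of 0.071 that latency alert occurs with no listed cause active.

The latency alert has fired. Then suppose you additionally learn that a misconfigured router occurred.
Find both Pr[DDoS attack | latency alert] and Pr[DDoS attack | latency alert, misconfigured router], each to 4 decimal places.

Under noisy-OR, P(latency alert | causes) = 1 − (1−0.071)·∏(1−qᵢ) over the active causes.
By total probability over the 4 (misconfigured router, DDoS attack) configurations:
  P(latency alert) = 0.071×0.344×0.721 + 0.59124×0.344×0.279 + 0.66556×0.656×0.721 + 0.852846×0.656×0.279
        = 0.017610 + 0.056745 + 0.314794 + 0.156091 = 0.545240
Keeping only the DDoS attack-present terms gives 0.212836, so
  P(DDoS attack | latency alert) = 0.212836 / 0.545240 ≈ 0.3904

With the extra evidence:
P(latency alert | misconfigured router) = 0.66556·0.721 + 0.852846·0.279 = 0.479869 + 0.237944 = 0.717813
Restricting to configurations with DDoS attack present: 0.852846·0.279 = 0.237944.
P(DDoS attack | latency alert, misconfigured router) = 0.237944 / 0.717813 ≈ 0.3315
Conditioning on misconfigured router lowers the posterior on DDoS attack: the classic explaining-away effect in a common-effect structure.

Pr[DDoS attack | latency alert] ≈ 0.3904; Pr[DDoS attack | latency alert, misconfigured router] ≈ 0.3315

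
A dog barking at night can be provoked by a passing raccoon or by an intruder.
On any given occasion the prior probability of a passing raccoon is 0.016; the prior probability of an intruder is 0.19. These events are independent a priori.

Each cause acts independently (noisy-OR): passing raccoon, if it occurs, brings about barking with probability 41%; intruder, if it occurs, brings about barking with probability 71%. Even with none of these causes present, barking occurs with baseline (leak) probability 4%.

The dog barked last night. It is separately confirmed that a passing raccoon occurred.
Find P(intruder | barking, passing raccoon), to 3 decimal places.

P(intruder | barking, passing raccoon) ≈ 0.311

Under noisy-OR, P(barking | causes) = 1 − (1−0.04)·∏(1−qᵢ) over the active causes.
P(barking | passing raccoon) = 0.4336*0.81 + 0.835744*0.19 = 0.351216 + 0.158791 = 0.510007
Of this, 0.158791 comes from 0.835744*0.19 (the intruder=true cases).
So P(intruder | barking, passing raccoon) = 0.158791/0.510007 ≈ 0.311.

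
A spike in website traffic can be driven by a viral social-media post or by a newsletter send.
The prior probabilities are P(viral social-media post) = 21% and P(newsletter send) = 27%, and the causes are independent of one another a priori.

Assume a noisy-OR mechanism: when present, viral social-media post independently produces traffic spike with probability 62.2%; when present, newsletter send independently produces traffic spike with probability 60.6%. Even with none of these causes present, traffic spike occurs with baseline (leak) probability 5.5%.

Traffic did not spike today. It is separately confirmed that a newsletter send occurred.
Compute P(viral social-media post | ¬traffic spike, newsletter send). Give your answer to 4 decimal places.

P(viral social-media post | ¬traffic spike, newsletter send) ≈ 0.0913

Under noisy-OR, P(traffic spike | causes) = 1 − (1−0.055)·∏(1−qᵢ) over the active causes.
P(¬traffic spike | newsletter send) = 0.37233·0.79 + 0.140741·0.21 = 0.294141 + 0.029556 = 0.323697
Restricting to configurations with viral social-media post present: 0.140741·0.21 = 0.029556.
P(viral social-media post | ¬traffic spike, newsletter send) = 0.029556 / 0.323697 ≈ 0.0913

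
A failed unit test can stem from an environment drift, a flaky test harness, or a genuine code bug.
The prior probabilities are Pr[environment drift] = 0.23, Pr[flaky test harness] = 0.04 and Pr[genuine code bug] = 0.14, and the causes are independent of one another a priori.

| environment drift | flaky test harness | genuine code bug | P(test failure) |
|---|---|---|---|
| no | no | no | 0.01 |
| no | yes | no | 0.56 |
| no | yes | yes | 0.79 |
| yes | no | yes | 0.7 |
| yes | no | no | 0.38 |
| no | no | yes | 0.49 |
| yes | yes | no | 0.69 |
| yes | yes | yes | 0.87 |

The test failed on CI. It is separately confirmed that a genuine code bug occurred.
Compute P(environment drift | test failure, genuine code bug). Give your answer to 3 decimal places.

P(environment drift | test failure, genuine code bug) ≈ 0.296

P(test failure | genuine code bug) = 0.49*0.77*0.96 + 0.79*0.77*0.04 + 0.7*0.23*0.96 + 0.87*0.23*0.04 = 0.362208 + 0.024332 + 0.154560 + 0.008004 = 0.549104
Restricting to configurations with environment drift present: 0.154560 + 0.008004 = 0.162564.
Hence the posterior is 0.162564/0.549104 ≈ 0.296.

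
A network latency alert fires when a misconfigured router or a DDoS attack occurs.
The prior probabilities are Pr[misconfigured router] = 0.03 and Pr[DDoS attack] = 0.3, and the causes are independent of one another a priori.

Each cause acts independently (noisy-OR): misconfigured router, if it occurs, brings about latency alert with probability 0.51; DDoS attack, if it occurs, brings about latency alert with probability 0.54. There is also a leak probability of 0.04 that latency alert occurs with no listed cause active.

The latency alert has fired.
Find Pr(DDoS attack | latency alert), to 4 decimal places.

Under noisy-OR, P(latency alert | causes) = 1 − (1−0.04)·∏(1−qᵢ) over the active causes.
Enumerate the 4 (misconfigured router, DDoS attack) configurations and weight by the priors:
  P(latency alert) = 0.04·0.97·0.7 + 0.5584·0.97·0.3 + 0.5296·0.03·0.7 + 0.783616·0.03·0.3
        = 0.027160 + 0.162494 + 0.011122 + 0.007053 = 0.207829
The terms with DDoS attack present sum to 0.169547, so
  P(DDoS attack | latency alert) = 0.169547 / 0.207829 ≈ 0.8158

Pr(DDoS attack | latency alert) ≈ 0.8158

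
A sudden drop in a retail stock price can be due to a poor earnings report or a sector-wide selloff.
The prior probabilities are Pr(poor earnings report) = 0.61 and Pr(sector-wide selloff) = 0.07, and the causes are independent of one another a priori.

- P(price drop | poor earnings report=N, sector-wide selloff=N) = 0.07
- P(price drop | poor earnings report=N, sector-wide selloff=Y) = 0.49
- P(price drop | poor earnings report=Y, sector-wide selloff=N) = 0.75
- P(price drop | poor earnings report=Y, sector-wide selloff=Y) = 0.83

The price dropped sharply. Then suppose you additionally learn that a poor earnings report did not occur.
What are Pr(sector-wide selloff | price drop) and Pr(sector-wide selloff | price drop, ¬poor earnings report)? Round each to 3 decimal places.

For the numerator, keep only sector-wide selloff=true terms: 0.013377 + 0.035441 = 0.048818
The normalizing constant is 0.07·0.39·0.93 + 0.49·0.39·0.07 + 0.75·0.61·0.93 + 0.83·0.61·0.07 = 0.499682
Posterior = 0.048818 / 0.499682 ≈ 0.098

With the extra evidence:
For the numerator, keep only sector-wide selloff=true terms: 0.49*0.07 = 0.034300
Denominator P(price drop | ¬poor earnings report): 0.07*0.93 + 0.49*0.07 = 0.099400
P(sector-wide selloff | price drop, ¬poor earnings report) = 0.034300/0.099400 ≈ 0.345

Pr(sector-wide selloff | price drop) ≈ 0.098; Pr(sector-wide selloff | price drop, ¬poor earnings report) ≈ 0.345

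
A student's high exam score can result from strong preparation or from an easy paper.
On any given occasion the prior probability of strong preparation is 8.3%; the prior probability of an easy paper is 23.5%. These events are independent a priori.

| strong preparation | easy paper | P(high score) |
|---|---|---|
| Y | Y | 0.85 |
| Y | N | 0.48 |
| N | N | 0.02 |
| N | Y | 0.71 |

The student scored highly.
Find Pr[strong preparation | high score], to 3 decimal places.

Pr[strong preparation | high score] ≈ 0.220

By total probability over the 4 (strong preparation, easy paper) configurations:
  P(high score) = 0.02*0.917*0.765 + 0.71*0.917*0.235 + 0.48*0.083*0.765 + 0.85*0.083*0.235
        = 0.014030 + 0.153001 + 0.030478 + 0.016579 = 0.214088
The terms with strong preparation present sum to 0.047057, so
  P(strong preparation | high score) = 0.047057 / 0.214088 ≈ 0.220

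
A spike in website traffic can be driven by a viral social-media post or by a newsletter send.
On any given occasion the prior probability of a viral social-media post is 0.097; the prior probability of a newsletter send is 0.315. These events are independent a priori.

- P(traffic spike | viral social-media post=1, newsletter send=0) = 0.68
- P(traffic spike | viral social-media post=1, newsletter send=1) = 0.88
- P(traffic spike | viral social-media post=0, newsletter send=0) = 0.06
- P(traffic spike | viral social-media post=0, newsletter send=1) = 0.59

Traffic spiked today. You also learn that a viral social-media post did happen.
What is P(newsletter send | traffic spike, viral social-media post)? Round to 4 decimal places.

P(traffic spike | viral social-media post) = 0.68*0.685 + 0.88*0.315 = 0.465800 + 0.277200 = 0.743000
Restricting to configurations with newsletter send present: 0.88*0.315 = 0.277200.
P(newsletter send | traffic spike, viral social-media post) = 0.277200 / 0.743000 ≈ 0.3731

P(newsletter send | traffic spike, viral social-media post) ≈ 0.3731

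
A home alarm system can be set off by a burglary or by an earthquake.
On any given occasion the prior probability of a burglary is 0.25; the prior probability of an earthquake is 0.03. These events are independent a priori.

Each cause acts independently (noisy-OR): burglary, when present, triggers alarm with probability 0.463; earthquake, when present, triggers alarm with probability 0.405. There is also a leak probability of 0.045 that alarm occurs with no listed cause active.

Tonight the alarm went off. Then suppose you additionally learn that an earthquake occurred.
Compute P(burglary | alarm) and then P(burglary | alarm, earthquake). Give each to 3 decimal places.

P(burglary | alarm) ≈ 0.744; P(burglary | alarm, earthquake) ≈ 0.349

Under noisy-OR, P(alarm | causes) = 1 − (1−0.045)·∏(1−qᵢ) over the active causes.
P(alarm) = 0.045×0.75×0.97 + 0.431775×0.75×0.03 + 0.487165×0.25×0.97 + 0.694863×0.25×0.03 = 0.032738 + 0.009715 + 0.118138 + 0.005211 = 0.165802
Restricting to configurations with burglary present: 0.118138 + 0.005211 = 0.123349.
P(burglary | alarm) = 0.123349 / 0.165802 ≈ 0.744

Now condition on the additional information:
Weight on burglary=true, given the evidence: 0.694863*0.25 = 0.173716
Denominator P(alarm | earthquake): 0.431775*0.75 + 0.694863*0.25 = 0.497547
Posterior = 0.173716 / 0.497547 ≈ 0.349
This is intercausal reasoning (explaining away): once earthquake accounts for the alarm, burglary becomes less likely.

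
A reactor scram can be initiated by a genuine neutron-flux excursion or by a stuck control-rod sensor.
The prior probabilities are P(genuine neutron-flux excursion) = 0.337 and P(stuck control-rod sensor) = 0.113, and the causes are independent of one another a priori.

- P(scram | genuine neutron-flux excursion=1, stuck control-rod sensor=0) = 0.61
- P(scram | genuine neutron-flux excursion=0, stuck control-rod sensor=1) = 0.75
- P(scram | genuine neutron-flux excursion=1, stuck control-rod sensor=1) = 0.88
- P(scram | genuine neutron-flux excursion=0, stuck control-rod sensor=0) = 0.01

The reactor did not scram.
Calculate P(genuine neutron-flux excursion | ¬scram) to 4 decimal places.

P(genuine neutron-flux excursion | ¬scram) ≈ 0.1678

Weight on genuine neutron-flux excursion=true, given the evidence: 0.116578 + 0.004570 = 0.121148
Denominator P(¬scram): 0.99*0.663*0.887 + 0.25*0.663*0.113 + 0.39*0.337*0.887 + 0.12*0.337*0.113 = 0.722078
Posterior = 0.121148 / 0.722078 ≈ 0.1678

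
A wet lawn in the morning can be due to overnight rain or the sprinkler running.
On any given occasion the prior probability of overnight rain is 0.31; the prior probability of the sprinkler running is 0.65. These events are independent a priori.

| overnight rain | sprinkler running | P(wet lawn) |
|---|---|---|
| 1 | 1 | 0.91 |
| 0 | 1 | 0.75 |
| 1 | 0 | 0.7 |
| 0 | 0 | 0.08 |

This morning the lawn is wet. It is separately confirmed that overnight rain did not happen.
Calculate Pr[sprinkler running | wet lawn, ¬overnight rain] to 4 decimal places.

Pr[sprinkler running | wet lawn, ¬overnight rain] ≈ 0.9457

Weight on sprinkler running=true, given the evidence: 0.75·0.65 = 0.487500
Denominator P(wet lawn | ¬overnight rain): 0.08·0.35 + 0.75·0.65 = 0.515500
P(sprinkler running | wet lawn, ¬overnight rain) = 0.487500/0.515500 ≈ 0.9457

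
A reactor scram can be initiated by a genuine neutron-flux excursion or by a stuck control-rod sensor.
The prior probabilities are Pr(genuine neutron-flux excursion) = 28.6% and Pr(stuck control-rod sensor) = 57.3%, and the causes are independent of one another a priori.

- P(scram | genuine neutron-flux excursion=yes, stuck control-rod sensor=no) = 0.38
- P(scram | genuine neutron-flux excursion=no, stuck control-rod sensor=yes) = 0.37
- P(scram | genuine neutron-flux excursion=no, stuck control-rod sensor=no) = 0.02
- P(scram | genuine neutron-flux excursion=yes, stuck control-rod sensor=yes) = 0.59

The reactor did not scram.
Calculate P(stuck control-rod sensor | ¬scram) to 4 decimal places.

P(stuck control-rod sensor | ¬scram) ≈ 0.4646

For the numerator, keep only stuck control-rod sensor=true terms: 0.257747 + 0.067190 = 0.324937
The normalizing constant is 0.98×0.714×0.427 + 0.63×0.714×0.573 + 0.62×0.286×0.427 + 0.41×0.286×0.573 = 0.699433
Posterior = 0.324937 / 0.699433 ≈ 0.4646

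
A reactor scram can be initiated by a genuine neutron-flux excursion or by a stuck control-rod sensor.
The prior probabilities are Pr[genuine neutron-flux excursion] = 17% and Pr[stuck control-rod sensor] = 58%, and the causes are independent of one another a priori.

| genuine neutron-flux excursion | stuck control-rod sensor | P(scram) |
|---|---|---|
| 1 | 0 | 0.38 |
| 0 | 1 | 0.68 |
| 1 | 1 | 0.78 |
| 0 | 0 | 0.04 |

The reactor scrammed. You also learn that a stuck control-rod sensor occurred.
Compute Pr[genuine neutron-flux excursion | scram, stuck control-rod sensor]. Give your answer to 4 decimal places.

Pr[genuine neutron-flux excursion | scram, stuck control-rod sensor] ≈ 0.1902

P(scram | stuck control-rod sensor) = 0.68·0.83 + 0.78·0.17 = 0.564400 + 0.132600 = 0.697000
The genuine neutron-flux excursion-present share is 0.78·0.17 = 0.132600.
P(genuine neutron-flux excursion | scram, stuck control-rod sensor) = 0.132600 / 0.697000 ≈ 0.1902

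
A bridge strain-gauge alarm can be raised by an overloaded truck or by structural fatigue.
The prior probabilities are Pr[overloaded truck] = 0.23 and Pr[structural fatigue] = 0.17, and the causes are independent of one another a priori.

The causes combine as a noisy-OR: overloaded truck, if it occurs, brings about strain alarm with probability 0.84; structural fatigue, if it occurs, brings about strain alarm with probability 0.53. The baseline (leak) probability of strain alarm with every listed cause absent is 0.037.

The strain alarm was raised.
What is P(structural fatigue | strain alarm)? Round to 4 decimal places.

P(structural fatigue | strain alarm) ≈ 0.3683

Under noisy-OR, P(strain alarm | causes) = 1 − (1−0.037)·∏(1−qᵢ) over the active causes.
Sum P(strain alarm|·) weighted by the priors over the 4 (overloaded truck, structural fatigue) configurations:
  P(strain alarm) = 0.037*0.77*0.83 + 0.54739*0.77*0.17 + 0.84592*0.23*0.83 + 0.927582*0.23*0.17
        = 0.023647 + 0.071653 + 0.161486 + 0.036268 = 0.293054
Keeping only the structural fatigue-present terms gives 0.107921, so
  P(structural fatigue | strain alarm) = 0.107921 / 0.293054 ≈ 0.3683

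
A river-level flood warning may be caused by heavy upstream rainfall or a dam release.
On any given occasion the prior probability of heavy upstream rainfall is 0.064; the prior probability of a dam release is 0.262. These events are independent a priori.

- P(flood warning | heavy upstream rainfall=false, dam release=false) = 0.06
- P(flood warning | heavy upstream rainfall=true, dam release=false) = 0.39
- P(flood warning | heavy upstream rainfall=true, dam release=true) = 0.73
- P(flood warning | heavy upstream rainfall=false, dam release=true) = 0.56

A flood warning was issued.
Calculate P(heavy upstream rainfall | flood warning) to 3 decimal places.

P(heavy upstream rainfall | flood warning) ≈ 0.146

P(flood warning) = 0.06*0.936*0.738 + 0.56*0.936*0.262 + 0.39*0.064*0.738 + 0.73*0.064*0.262 = 0.041446 + 0.137330 + 0.018420 + 0.012241 = 0.209437
Of this, 0.030661 comes from 0.018420 + 0.012241 (the heavy upstream rainfall=true cases).
Hence the posterior is 0.030661/0.209437 ≈ 0.146.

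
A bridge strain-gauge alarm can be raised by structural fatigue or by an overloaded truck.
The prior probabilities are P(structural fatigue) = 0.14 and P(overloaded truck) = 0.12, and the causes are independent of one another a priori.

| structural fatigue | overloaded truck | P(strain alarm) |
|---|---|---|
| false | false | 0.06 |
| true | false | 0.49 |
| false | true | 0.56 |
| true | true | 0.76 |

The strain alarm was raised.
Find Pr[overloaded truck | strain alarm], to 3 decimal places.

Numerator (weight on configurations with overloaded truck): 0.057792 + 0.012768 = 0.070560
The normalizing constant is 0.06·0.86·0.88 + 0.56·0.86·0.12 + 0.49·0.14·0.88 + 0.76·0.14·0.12 = 0.176336
P(overloaded truck | strain alarm) = 0.070560/0.176336 ≈ 0.400

Pr[overloaded truck | strain alarm] ≈ 0.400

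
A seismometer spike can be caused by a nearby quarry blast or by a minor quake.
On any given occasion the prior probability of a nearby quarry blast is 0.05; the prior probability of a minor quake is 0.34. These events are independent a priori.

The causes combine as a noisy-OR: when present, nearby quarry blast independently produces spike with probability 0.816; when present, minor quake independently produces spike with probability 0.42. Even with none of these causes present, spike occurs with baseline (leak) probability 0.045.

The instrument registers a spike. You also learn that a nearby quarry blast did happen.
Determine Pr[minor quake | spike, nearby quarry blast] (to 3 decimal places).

Pr[minor quake | spike, nearby quarry blast] ≈ 0.359

Under noisy-OR, P(spike | causes) = 1 − (1−0.045)·∏(1−qᵢ) over the active causes.
For the numerator, keep only minor quake=true terms: 0.898082·0.34 = 0.305348
Denominator P(spike | nearby quarry blast): 0.82428·0.66 + 0.898082·0.34 = 0.849373
P(minor quake | spike, nearby quarry blast) = 0.305348/0.849373 ≈ 0.359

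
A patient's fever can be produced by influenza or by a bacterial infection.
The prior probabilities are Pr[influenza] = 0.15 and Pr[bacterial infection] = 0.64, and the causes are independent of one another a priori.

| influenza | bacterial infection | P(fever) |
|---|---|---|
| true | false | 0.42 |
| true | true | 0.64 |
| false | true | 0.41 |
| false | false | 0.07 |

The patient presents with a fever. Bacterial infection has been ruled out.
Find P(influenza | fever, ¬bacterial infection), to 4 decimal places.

Numerator (weight on configurations with influenza): 0.42·0.15 = 0.063000
The normalizing constant is 0.07·0.85 + 0.42·0.15 = 0.122500
P(influenza | fever, ¬bacterial infection) = 0.063000/0.122500 ≈ 0.5143

P(influenza | fever, ¬bacterial infection) ≈ 0.5143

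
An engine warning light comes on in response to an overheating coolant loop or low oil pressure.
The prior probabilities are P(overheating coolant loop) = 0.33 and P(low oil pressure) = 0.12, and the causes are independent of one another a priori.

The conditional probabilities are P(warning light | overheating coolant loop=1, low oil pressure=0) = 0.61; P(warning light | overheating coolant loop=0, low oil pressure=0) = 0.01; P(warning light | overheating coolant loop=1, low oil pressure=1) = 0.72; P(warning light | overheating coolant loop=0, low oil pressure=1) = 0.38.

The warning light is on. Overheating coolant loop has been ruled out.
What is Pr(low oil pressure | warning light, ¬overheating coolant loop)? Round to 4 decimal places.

Pr(low oil pressure | warning light, ¬overheating coolant loop) ≈ 0.8382

Enumerate both values of low oil pressure and weight by the priors:
  P(warning light | ¬overheating coolant loop) = 0.01·0.88 + 0.38·0.12
        = 0.008800 + 0.045600 = 0.054400
Keeping only the low oil pressure-present terms gives 0.045600, so
  P(low oil pressure | warning light, ¬overheating coolant loop) = 0.045600 / 0.054400 ≈ 0.8382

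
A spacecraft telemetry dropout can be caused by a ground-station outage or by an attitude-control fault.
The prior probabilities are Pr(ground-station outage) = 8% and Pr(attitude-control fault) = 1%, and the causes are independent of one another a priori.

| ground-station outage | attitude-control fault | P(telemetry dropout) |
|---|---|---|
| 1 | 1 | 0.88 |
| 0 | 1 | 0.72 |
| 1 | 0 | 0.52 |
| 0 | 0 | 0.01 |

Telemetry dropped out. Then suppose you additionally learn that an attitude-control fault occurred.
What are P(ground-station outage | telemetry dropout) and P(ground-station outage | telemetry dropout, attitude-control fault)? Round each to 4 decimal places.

Numerator (weight on configurations with ground-station outage): 0.041184 + 0.000704 = 0.041888
The normalizing constant is 0.01·0.92·0.99 + 0.72·0.92·0.01 + 0.52·0.08·0.99 + 0.88·0.08·0.01 = 0.057620
Posterior = 0.041888 / 0.057620 ≈ 0.7270

With the extra evidence:
P(telemetry dropout | attitude-control fault) = 0.72*0.92 + 0.88*0.08 = 0.662400 + 0.070400 = 0.732800
The ground-station outage-present share is 0.88*0.08 = 0.070400.
Hence the posterior is 0.070400/0.732800 ≈ 0.0961.
The drop from 0.7270 to 0.0961 is the explaining-away (discounting) effect.

P(ground-station outage | telemetry dropout) ≈ 0.7270; P(ground-station outage | telemetry dropout, attitude-control fault) ≈ 0.0961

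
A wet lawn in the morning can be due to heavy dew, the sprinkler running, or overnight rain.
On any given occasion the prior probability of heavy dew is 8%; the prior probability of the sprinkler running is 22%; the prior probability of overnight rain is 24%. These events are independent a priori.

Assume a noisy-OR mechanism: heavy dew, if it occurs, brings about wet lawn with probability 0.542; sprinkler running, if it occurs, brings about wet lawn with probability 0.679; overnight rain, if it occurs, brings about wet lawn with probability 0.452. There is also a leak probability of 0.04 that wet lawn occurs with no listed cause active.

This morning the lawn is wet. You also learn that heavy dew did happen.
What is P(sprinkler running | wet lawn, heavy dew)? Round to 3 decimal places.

Under noisy-OR, P(wet lawn | causes) = 1 − (1−0.04)·∏(1−qᵢ) over the active causes.
P(wet lawn | heavy dew) = 0.56032×0.78×0.76 + 0.759055×0.78×0.24 + 0.858863×0.22×0.76 + 0.922657×0.22×0.24 = 0.332158 + 0.142095 + 0.143602 + 0.048716 = 0.666571
Restricting to configurations with sprinkler running present: 0.143602 + 0.048716 = 0.192318.
P(sprinkler running | wet lawn, heavy dew) = 0.192318 / 0.666571 ≈ 0.289

P(sprinkler running | wet lawn, heavy dew) ≈ 0.289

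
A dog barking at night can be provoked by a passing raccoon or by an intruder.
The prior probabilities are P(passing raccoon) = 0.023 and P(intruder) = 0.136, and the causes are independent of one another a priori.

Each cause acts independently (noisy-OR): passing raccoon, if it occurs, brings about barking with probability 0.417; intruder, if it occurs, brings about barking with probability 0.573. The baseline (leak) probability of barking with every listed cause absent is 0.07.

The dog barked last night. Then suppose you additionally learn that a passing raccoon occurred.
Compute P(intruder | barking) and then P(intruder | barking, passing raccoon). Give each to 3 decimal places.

P(intruder | barking) ≈ 0.548; P(intruder | barking, passing raccoon) ≈ 0.209

Under noisy-OR, P(barking | causes) = 1 − (1−0.07)·∏(1−qᵢ) over the active causes.
Enumerate the 4 (passing raccoon, intruder) configurations and weight by the priors:
  P(barking) = 0.07×0.977×0.864 + 0.60289×0.977×0.136 + 0.45781×0.023×0.864 + 0.768485×0.023×0.136
        = 0.059089 + 0.080107 + 0.009098 + 0.002404 = 0.150698
The terms with intruder present sum to 0.082511, so
  P(intruder | barking) = 0.082511 / 0.150698 ≈ 0.548

Now condition on the additional information:
For the numerator, keep only intruder=true terms: 0.768485*0.136 = 0.104514
Denominator P(barking | passing raccoon): 0.45781*0.864 + 0.768485*0.136 = 0.500062
Posterior = 0.104514 / 0.500062 ≈ 0.209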